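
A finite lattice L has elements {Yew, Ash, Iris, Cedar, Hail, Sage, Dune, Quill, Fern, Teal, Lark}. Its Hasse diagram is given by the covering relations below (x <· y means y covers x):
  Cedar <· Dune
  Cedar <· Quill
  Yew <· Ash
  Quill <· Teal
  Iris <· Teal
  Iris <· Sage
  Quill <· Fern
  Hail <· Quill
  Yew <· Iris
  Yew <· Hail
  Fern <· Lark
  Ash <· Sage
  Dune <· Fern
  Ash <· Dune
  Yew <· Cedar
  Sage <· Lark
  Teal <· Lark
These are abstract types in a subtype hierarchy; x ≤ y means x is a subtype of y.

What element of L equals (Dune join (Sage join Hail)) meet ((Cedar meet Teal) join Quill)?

Sage ∨ Hail = Lark
Dune ∨ Lark = Lark
Cedar ∧ Teal = Cedar
Cedar ∨ Quill = Quill
Lark ∧ Quill = Quill

Quill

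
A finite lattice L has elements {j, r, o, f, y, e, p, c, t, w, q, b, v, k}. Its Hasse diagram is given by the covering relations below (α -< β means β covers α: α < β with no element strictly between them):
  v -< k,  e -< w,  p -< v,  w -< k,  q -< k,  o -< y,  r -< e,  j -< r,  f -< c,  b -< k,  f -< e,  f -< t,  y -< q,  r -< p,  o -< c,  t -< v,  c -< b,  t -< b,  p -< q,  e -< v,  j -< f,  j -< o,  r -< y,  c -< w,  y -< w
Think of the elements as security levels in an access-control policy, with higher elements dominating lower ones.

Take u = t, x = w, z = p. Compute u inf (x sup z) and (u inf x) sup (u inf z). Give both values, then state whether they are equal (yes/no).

t; f; no

x sup z = k, so u inf (x sup z) = t inf k = t.
u inf x = f and u inf z = j, so (u inf x) sup (u inf z) = f sup j = f.
Equal: no.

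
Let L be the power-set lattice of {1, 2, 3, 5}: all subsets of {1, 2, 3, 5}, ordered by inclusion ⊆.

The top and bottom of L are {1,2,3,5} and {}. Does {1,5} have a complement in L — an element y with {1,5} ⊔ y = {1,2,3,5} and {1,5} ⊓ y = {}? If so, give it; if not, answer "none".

{2,3}

Need y with {1,5} ∨ y = {1,2,3,5} and {1,5} ∧ y = {}.
Checking each element gives: {2,3}.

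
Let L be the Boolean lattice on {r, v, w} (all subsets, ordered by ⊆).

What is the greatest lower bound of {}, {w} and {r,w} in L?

Common lower bounds of {{}, {w}, {r,w}}: {}.
The greatest among these is {}.

{}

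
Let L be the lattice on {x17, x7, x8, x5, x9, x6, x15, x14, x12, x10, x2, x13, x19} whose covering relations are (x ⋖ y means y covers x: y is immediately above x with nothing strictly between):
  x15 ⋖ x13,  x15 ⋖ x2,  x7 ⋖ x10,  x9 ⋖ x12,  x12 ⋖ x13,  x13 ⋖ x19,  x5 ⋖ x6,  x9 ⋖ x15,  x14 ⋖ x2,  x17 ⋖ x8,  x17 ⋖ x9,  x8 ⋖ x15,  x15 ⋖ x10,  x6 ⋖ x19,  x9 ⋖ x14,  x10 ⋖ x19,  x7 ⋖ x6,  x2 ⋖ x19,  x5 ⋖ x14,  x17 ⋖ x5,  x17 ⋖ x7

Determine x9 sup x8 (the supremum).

Common upper bounds of {x9, x8}: x10, x13, x15, x19, x2.
The least among these is x15.

x15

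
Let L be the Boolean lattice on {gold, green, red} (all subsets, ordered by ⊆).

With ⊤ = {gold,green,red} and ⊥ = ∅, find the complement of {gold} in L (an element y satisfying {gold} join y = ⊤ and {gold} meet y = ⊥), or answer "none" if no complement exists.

{green,red}

Need y with {gold} ∨ y = {gold,green,red} and {gold} ∧ y = ∅.
Checking each element gives: {green,red}.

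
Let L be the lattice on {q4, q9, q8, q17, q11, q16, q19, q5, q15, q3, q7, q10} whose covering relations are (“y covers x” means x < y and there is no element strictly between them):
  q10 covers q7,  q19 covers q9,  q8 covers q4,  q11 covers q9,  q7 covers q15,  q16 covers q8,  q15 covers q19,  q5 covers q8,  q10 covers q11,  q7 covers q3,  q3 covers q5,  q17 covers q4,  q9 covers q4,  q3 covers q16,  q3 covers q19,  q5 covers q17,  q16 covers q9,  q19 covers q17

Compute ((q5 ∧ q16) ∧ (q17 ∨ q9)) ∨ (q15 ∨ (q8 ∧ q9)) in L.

q15

q5 ∧ q16 = q8
q17 ∨ q9 = q19
q8 ∧ q19 = q4
q8 ∧ q9 = q4
q15 ∨ q4 = q15
q4 ∨ q15 = q15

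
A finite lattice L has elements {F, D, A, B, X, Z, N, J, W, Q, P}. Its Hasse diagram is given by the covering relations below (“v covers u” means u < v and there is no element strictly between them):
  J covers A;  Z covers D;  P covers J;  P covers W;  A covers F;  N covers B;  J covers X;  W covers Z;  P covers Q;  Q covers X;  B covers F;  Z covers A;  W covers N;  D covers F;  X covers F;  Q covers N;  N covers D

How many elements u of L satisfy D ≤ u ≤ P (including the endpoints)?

The interval [D, P] = {D, N, P, Q, W, Z}, which has 6 elements.

6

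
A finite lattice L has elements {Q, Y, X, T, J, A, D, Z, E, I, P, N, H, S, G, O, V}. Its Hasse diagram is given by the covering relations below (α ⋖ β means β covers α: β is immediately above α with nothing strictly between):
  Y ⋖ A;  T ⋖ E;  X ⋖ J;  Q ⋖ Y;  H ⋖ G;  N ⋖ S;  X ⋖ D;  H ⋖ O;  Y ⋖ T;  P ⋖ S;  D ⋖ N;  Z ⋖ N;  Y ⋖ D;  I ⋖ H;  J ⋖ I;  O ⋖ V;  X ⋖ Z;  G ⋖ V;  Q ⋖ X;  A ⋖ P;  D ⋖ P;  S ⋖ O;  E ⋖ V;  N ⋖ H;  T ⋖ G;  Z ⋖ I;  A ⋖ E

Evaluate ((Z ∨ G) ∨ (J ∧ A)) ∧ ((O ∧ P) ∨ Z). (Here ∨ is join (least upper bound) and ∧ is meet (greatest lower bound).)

N

Z ∨ G = G
J ∧ A = Q
G ∨ Q = G
O ∧ P = P
P ∨ Z = S
G ∧ S = N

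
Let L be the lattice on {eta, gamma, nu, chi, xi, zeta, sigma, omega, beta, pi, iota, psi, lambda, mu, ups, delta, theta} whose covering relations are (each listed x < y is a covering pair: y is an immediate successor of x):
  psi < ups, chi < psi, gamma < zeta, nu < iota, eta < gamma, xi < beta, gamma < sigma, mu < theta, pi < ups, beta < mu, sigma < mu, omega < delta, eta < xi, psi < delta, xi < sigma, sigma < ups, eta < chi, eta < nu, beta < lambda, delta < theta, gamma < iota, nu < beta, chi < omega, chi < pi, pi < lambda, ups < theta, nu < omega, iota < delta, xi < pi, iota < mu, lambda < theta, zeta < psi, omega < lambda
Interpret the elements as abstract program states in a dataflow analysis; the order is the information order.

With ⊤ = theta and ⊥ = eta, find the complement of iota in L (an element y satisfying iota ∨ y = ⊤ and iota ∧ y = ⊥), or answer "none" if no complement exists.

pi

Need y with iota ∨ y = theta and iota ∧ y = eta.
Checking each element gives: pi.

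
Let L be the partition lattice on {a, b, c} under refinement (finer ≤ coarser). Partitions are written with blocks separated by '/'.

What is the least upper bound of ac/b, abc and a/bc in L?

abc

Common upper bounds of {ac/b, abc, a/bc}: abc.
The least among these is abc.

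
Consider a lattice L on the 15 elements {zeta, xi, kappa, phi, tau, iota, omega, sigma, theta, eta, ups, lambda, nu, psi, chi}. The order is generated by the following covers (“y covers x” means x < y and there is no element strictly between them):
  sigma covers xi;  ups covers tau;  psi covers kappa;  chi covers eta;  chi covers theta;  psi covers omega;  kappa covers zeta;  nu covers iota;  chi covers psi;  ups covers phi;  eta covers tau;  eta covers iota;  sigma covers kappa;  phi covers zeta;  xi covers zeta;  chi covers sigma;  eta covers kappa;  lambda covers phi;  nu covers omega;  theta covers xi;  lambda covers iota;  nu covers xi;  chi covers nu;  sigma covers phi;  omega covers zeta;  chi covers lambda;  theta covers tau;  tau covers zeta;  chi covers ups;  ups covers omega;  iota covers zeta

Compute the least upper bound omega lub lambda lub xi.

Common upper bounds of {omega, lambda, xi}: chi.
The least among these is chi.

chi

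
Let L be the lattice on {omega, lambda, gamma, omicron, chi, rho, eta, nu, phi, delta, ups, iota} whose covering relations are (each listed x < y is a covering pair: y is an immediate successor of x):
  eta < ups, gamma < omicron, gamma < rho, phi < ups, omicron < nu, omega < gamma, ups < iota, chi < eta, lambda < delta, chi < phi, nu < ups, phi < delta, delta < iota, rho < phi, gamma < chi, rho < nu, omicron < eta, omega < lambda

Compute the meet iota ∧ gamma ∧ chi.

gamma

Common lower bounds of {iota, gamma, chi}: gamma, omega.
The greatest among these is gamma.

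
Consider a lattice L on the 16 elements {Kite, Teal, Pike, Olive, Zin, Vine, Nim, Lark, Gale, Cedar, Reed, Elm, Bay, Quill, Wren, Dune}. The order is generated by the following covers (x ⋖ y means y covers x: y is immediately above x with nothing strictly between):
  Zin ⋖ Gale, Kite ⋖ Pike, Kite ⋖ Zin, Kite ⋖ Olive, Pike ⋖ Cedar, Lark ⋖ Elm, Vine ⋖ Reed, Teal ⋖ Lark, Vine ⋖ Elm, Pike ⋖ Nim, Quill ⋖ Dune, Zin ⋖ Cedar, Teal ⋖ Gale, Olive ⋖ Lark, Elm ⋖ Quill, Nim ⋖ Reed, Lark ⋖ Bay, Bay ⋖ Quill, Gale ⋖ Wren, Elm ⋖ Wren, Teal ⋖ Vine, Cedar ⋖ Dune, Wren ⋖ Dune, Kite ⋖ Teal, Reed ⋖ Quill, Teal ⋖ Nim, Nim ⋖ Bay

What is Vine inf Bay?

Teal

Common lower bounds of {Vine, Bay}: Kite, Teal.
The greatest among these is Teal.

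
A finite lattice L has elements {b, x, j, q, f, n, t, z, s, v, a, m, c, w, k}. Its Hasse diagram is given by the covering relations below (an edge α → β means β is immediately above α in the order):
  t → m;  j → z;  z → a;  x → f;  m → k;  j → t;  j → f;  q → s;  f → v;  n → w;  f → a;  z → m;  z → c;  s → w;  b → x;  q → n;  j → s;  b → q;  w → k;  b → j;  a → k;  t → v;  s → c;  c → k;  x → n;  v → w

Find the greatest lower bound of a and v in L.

f

Common lower bounds of {a, v}: b, f, j, x.
The greatest among these is f.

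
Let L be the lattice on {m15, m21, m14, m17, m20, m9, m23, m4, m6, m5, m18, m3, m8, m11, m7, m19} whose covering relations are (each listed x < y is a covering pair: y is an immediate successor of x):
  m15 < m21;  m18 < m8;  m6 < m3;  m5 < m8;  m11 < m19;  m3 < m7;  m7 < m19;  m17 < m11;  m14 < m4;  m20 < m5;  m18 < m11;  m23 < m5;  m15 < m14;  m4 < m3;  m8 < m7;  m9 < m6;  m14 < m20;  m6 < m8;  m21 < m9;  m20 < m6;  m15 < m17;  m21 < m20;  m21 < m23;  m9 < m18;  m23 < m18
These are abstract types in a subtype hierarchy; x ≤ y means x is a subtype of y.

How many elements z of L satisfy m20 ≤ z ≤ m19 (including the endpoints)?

The interval [m20, m19] = {m19, m20, m3, m5, m6, m7, m8}, which has 7 elements.

7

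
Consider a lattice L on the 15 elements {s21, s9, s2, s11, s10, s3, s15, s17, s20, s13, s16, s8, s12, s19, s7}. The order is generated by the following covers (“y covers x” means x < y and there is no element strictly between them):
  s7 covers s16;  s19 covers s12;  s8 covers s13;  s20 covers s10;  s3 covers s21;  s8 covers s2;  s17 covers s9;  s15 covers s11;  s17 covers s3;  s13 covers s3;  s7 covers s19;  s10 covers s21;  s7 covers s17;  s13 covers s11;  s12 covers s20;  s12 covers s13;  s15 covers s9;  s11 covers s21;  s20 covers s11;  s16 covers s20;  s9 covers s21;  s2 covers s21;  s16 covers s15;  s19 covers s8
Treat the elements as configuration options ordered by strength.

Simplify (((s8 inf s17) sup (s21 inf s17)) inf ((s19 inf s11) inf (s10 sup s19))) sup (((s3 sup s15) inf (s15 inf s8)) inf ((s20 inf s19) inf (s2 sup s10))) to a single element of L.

s11

s8 ∧ s17 = s3
s21 ∧ s17 = s21
s3 ∨ s21 = s3
s19 ∧ s11 = s11
s10 ∨ s19 = s19
s11 ∧ s19 = s11
s3 ∧ s11 = s21
s3 ∨ s15 = s7
s15 ∧ s8 = s11
s7 ∧ s11 = s11
s20 ∧ s19 = s20
s2 ∨ s10 = s19
s20 ∧ s19 = s20
s11 ∧ s20 = s11
s21 ∨ s11 = s11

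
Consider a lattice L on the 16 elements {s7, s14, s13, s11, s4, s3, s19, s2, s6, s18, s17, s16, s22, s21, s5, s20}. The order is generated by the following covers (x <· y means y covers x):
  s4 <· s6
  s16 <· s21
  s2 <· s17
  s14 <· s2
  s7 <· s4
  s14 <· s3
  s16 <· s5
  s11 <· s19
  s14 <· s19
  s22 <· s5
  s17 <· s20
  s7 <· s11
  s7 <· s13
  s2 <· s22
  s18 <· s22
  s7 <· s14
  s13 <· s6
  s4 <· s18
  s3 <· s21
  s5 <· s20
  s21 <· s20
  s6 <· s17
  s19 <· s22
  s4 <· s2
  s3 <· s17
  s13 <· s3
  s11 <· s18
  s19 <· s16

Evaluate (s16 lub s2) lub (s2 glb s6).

s5

s16 ∨ s2 = s5
s2 ∧ s6 = s4
s5 ∨ s4 = s5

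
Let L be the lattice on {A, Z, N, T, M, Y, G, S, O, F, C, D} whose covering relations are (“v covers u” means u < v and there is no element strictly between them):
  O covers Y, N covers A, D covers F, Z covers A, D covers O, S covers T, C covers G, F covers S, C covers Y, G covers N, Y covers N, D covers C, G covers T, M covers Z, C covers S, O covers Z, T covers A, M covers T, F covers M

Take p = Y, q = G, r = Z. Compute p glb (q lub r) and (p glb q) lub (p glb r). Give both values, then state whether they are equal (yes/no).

q lub r = D, so p glb (q lub r) = Y glb D = Y.
p glb q = N and p glb r = A, so (p glb q) lub (p glb r) = N lub A = N.
Equal: no.

Y; N; no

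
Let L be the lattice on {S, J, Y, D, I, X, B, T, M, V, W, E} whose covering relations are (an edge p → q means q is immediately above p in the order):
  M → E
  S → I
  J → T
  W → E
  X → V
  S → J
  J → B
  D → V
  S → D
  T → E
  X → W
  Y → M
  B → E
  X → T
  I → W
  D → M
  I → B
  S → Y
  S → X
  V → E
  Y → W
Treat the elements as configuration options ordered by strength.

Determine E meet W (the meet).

W

Common lower bounds of {E, W}: I, S, W, X, Y.
The greatest among these is W.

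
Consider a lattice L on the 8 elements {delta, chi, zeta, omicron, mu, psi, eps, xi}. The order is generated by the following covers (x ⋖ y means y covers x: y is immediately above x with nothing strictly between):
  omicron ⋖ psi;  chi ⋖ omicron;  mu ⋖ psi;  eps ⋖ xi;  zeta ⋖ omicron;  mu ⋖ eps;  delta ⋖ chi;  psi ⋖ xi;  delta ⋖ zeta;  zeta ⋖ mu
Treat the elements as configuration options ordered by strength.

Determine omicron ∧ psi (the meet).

Common lower bounds of {omicron, psi}: chi, delta, omicron, zeta.
The greatest among these is omicron.

omicron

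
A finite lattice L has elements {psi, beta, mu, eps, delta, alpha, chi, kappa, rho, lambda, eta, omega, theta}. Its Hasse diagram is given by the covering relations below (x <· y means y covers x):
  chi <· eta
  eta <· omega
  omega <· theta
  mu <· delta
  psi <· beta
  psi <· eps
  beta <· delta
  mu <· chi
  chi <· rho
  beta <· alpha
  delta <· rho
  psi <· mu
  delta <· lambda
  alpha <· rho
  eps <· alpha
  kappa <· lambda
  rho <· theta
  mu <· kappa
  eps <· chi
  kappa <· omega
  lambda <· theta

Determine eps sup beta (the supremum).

alpha

Common upper bounds of {eps, beta}: alpha, rho, theta.
The least among these is alpha.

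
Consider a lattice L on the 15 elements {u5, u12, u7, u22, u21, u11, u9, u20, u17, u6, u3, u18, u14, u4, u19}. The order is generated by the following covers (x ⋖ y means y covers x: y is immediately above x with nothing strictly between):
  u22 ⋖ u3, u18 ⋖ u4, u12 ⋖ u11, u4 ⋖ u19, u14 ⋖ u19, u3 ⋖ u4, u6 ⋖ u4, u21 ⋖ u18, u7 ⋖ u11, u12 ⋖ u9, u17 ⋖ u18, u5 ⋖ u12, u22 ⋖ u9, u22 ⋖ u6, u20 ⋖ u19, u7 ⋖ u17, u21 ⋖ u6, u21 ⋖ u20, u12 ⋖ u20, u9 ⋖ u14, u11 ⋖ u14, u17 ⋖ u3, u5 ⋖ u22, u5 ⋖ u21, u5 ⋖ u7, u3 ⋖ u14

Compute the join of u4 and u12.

u19

Common upper bounds of {u4, u12}: u19.
The least among these is u19.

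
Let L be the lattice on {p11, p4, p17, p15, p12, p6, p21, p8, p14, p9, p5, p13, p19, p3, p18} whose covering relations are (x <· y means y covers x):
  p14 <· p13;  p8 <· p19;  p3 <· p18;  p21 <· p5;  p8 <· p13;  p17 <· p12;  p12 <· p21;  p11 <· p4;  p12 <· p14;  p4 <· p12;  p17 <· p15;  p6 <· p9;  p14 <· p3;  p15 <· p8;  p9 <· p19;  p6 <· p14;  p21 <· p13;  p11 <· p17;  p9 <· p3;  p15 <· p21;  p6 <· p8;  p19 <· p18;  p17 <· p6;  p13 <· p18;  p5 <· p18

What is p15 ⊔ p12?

Common upper bounds of {p15, p12}: p13, p18, p21, p5.
The least among these is p21.

p21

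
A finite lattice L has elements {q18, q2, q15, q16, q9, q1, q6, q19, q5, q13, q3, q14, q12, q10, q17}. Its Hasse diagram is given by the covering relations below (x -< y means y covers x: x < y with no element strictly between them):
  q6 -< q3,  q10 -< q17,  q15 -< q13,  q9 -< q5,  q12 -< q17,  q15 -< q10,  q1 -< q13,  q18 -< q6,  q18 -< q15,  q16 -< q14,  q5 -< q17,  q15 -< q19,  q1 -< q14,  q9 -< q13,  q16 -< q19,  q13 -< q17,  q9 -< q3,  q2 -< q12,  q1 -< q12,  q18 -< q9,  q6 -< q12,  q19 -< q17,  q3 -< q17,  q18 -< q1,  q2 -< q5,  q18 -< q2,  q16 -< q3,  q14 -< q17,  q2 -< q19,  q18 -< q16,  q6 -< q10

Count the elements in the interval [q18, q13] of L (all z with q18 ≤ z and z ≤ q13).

The interval [q18, q13] = {q1, q13, q15, q18, q9}, which has 5 elements.

5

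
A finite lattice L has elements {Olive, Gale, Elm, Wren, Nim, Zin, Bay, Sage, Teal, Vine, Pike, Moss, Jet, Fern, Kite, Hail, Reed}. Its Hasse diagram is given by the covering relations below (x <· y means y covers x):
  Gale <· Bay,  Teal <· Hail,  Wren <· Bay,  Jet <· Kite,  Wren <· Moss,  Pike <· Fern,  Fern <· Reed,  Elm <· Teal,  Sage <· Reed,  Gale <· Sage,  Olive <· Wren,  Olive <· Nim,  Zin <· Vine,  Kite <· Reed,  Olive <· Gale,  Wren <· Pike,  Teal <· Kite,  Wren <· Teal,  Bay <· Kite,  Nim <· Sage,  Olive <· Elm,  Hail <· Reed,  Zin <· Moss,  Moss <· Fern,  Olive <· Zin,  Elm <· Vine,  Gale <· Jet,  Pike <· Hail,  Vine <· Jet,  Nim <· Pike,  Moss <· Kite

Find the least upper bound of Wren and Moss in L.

Moss

Common upper bounds of {Wren, Moss}: Fern, Kite, Moss, Reed.
The least among these is Moss.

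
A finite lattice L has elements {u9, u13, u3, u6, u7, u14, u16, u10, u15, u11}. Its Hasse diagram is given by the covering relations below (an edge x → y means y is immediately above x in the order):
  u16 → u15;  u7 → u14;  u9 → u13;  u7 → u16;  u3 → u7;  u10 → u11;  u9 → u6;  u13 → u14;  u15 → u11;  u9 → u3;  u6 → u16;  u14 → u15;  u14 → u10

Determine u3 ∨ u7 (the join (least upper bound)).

Common upper bounds of {u3, u7}: u10, u11, u14, u15, u16, u7.
The least among these is u7.

u7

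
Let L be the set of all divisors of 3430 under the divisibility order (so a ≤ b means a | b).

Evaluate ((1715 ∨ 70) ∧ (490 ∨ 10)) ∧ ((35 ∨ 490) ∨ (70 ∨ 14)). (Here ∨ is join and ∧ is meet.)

490

1715 ∨ 70 = 3430
490 ∨ 10 = 490
3430 ∧ 490 = 490
35 ∨ 490 = 490
70 ∨ 14 = 70
490 ∨ 70 = 490
490 ∧ 490 = 490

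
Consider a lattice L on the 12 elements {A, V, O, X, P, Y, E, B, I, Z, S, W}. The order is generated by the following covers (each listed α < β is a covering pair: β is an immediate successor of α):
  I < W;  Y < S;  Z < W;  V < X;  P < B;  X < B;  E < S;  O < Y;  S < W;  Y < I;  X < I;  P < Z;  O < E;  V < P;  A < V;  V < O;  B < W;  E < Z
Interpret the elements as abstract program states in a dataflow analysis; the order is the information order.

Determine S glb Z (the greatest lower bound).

Common lower bounds of {S, Z}: A, E, O, V.
The greatest among these is E.

E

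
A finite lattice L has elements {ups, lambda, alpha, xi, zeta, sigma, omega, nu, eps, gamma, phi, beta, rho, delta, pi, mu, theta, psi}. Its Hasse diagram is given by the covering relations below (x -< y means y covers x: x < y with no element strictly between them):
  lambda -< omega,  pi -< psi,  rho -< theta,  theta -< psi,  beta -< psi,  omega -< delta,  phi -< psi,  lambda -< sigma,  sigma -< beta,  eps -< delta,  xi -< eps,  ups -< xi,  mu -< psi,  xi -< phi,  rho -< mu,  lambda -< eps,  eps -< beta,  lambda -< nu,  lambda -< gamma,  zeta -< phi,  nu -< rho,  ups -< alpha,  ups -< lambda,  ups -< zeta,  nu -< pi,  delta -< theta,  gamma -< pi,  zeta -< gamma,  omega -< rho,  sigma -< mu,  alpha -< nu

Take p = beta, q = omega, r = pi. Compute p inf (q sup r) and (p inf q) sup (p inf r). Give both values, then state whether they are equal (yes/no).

beta; lambda; no

q sup r = psi, so p inf (q sup r) = beta inf psi = beta.
p inf q = lambda and p inf r = lambda, so (p inf q) sup (p inf r) = lambda sup lambda = lambda.
Equal: no.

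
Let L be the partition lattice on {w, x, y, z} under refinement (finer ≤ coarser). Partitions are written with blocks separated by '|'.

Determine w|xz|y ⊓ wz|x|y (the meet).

w|x|y|z

The meet (common refinement) of w|xz|y and wz|x|y intersects blocks pairwise, giving w|x|y|z.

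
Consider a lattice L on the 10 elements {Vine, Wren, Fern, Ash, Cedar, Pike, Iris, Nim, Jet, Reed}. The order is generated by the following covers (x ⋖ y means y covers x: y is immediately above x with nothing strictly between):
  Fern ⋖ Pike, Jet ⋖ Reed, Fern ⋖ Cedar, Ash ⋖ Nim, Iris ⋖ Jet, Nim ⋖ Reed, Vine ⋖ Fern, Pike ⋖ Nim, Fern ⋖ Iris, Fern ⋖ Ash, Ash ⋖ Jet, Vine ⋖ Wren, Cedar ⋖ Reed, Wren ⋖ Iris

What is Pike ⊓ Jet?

Common lower bounds of {Pike, Jet}: Fern, Vine.
The greatest among these is Fern.

Fern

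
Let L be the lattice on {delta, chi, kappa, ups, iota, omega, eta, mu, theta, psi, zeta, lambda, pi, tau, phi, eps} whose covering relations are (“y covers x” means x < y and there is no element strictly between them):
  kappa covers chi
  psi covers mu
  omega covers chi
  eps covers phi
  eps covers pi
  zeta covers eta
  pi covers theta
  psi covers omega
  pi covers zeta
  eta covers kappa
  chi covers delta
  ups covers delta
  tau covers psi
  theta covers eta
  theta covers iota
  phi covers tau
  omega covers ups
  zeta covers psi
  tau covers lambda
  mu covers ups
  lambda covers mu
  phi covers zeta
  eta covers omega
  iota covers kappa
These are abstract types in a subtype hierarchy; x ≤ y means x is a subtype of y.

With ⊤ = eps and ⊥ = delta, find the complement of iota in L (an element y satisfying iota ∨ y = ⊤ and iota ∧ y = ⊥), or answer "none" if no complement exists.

lambda

Need y with iota ∨ y = eps and iota ∧ y = delta.
Checking each element gives: lambda.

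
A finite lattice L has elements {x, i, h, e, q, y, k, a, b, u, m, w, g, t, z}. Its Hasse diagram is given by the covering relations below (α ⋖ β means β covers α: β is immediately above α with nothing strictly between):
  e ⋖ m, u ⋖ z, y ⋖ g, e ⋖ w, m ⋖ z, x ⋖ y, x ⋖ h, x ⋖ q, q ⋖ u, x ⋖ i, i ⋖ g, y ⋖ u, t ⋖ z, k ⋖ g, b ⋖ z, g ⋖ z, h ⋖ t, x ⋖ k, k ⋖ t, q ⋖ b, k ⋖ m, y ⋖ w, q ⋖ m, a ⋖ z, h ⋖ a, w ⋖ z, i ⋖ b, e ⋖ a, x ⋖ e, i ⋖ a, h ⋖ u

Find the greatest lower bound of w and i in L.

Common lower bounds of {w, i}: x.
The greatest among these is x.

x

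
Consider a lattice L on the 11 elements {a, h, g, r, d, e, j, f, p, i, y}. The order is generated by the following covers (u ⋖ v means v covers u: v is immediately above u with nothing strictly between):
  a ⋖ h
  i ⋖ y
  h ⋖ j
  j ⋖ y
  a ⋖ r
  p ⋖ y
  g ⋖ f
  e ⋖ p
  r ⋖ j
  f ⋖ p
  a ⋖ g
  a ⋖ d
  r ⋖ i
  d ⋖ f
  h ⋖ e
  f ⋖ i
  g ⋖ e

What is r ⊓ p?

a

Common lower bounds of {r, p}: a.
The greatest among these is a.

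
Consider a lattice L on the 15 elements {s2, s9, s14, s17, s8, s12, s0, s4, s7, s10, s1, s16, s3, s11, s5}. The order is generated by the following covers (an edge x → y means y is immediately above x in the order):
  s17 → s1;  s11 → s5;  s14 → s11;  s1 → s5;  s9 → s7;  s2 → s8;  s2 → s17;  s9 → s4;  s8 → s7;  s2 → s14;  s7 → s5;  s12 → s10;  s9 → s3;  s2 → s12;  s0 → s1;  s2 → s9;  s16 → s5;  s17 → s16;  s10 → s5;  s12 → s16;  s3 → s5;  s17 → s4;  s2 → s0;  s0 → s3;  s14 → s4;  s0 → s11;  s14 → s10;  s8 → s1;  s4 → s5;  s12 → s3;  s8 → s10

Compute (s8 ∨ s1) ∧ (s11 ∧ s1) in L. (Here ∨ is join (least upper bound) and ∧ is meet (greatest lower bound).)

s0

s8 ∨ s1 = s1
s11 ∧ s1 = s0
s1 ∧ s0 = s0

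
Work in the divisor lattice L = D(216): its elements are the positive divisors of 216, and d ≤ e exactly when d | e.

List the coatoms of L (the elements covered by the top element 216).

108, 72

The coatoms are exactly the elements covered by 216: 108, 72.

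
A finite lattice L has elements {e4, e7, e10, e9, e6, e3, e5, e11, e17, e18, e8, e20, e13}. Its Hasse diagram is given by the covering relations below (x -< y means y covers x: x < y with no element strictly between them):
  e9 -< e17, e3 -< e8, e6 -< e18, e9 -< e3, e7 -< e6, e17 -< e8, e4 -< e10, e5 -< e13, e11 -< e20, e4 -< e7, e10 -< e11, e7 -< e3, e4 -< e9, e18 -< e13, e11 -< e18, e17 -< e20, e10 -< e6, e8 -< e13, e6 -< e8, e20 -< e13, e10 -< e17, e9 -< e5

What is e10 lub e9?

e17

Common upper bounds of {e10, e9}: e13, e17, e20, e8.
The least among these is e17.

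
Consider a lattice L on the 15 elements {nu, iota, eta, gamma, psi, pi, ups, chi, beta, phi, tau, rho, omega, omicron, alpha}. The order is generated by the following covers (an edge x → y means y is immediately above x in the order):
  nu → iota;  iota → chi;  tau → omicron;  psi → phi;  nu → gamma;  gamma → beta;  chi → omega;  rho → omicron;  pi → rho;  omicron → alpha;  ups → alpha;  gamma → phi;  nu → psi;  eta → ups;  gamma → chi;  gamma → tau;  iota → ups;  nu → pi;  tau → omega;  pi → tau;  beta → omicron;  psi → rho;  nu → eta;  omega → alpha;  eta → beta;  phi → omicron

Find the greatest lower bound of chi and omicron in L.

gamma

Common lower bounds of {chi, omicron}: gamma, nu.
The greatest among these is gamma.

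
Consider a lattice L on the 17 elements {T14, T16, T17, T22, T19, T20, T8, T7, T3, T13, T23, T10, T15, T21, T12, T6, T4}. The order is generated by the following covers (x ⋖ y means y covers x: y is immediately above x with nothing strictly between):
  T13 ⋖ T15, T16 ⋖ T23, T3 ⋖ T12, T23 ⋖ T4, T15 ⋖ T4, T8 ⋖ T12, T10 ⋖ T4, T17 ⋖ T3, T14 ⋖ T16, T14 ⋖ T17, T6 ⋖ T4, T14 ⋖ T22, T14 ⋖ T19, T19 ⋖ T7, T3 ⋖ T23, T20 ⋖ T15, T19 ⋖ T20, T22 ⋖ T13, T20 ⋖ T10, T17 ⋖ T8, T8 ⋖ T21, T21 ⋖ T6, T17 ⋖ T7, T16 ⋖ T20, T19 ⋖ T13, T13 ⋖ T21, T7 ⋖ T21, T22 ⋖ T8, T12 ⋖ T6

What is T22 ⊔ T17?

Common upper bounds of {T22, T17}: T12, T21, T4, T6, T8.
The least among these is T8.

T8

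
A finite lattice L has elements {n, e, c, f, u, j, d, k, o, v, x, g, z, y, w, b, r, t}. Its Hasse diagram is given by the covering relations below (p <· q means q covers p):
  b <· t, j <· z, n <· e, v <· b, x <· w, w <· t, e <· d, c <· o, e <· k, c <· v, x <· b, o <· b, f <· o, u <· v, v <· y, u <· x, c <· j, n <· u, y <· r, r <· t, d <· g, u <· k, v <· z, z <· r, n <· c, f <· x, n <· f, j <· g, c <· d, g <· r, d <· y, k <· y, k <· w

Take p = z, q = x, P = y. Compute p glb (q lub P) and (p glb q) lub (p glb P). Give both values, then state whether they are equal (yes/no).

z; v; no

q lub P = t, so p glb (q lub P) = z glb t = z.
p glb q = u and p glb P = v, so (p glb q) lub (p glb P) = u lub v = v.
Equal: no.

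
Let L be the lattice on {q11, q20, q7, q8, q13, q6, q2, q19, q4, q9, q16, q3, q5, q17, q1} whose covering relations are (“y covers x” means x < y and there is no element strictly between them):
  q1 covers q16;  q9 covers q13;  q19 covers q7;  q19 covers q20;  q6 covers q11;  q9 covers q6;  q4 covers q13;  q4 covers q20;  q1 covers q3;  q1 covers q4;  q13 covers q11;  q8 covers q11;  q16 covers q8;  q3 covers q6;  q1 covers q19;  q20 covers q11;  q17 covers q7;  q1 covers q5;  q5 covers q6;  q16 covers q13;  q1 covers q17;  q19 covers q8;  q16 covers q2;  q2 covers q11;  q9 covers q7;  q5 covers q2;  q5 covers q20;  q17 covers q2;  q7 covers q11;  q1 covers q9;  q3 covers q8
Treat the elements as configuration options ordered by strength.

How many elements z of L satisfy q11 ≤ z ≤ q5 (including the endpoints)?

The interval [q11, q5] = {q11, q2, q20, q5, q6}, which has 5 elements.

5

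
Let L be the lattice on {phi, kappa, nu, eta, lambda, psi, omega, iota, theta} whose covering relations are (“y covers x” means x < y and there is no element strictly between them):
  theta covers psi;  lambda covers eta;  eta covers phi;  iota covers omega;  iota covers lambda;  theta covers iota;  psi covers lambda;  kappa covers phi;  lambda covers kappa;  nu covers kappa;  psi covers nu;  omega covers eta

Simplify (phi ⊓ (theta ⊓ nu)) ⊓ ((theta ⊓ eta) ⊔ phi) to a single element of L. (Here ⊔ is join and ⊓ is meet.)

phi

theta ∧ nu = nu
phi ∧ nu = phi
theta ∧ eta = eta
eta ∨ phi = eta
phi ∧ eta = phi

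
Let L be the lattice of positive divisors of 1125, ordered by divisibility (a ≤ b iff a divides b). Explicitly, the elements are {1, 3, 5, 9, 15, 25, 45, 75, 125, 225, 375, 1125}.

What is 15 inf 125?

In the divisibility order, the meet is the greatest common divisor: gcd(15, 125) = 5.

5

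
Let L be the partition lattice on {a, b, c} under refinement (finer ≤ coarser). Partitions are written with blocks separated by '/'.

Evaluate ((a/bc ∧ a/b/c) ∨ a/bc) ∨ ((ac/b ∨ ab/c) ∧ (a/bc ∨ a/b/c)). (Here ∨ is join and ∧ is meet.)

a/bc ∧ a/b/c = a/b/c
a/b/c ∨ a/bc = a/bc
ac/b ∨ ab/c = abc
a/bc ∨ a/b/c = a/bc
abc ∧ a/bc = a/bc
a/bc ∨ a/bc = a/bc

a/bc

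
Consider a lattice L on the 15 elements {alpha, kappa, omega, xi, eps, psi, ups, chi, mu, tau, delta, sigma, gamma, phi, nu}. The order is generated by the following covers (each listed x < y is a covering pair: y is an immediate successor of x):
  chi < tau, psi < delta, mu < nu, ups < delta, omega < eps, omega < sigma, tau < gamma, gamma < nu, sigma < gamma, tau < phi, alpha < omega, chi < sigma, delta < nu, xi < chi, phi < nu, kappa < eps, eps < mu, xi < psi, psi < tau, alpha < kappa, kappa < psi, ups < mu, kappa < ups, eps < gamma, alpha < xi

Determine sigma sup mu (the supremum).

nu

Common upper bounds of {sigma, mu}: nu.
The least among these is nu.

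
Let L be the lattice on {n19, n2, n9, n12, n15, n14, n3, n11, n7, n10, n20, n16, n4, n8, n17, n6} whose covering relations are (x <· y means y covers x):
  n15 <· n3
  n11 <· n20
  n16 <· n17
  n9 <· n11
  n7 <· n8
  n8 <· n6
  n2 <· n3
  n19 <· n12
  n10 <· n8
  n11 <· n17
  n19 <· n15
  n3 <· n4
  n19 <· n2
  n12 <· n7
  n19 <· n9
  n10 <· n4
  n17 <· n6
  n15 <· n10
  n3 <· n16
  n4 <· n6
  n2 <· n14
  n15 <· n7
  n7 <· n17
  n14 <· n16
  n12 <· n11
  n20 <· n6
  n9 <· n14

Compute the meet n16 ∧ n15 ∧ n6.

Common lower bounds of {n16, n15, n6}: n15, n19.
The greatest among these is n15.

n15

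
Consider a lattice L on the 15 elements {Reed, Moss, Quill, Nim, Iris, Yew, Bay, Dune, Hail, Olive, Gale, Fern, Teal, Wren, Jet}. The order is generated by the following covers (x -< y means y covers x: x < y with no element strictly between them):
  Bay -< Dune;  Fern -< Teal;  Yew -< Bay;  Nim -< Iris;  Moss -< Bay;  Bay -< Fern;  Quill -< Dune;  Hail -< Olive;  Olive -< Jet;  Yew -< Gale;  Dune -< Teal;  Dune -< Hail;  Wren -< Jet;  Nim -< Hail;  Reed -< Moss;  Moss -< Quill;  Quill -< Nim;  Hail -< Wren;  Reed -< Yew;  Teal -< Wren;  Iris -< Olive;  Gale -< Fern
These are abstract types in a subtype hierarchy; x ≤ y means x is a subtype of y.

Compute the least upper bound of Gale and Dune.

Common upper bounds of {Gale, Dune}: Jet, Teal, Wren.
The least among these is Teal.

Teal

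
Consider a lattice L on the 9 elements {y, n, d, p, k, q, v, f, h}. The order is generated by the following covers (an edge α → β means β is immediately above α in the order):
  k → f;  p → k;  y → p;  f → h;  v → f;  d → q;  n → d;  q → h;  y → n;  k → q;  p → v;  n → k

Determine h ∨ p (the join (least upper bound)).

Common upper bounds of {h, p}: h.
The least among these is h.

h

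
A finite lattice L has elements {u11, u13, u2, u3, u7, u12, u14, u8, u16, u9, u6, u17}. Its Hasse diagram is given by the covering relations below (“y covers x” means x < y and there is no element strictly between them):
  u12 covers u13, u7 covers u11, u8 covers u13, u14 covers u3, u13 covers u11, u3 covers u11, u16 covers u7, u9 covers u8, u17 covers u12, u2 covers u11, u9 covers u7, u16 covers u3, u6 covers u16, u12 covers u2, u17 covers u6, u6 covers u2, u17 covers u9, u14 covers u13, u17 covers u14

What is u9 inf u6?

Common lower bounds of {u9, u6}: u11, u7.
The greatest among these is u7.

u7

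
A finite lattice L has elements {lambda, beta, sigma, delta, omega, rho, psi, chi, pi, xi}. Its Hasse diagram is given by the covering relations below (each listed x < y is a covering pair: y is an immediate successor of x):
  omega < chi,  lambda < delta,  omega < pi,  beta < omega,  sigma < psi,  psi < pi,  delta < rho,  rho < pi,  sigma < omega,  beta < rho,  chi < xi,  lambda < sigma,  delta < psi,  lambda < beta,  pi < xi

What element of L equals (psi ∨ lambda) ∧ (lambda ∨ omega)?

sigma

psi ∨ lambda = psi
lambda ∨ omega = omega
psi ∧ omega = sigma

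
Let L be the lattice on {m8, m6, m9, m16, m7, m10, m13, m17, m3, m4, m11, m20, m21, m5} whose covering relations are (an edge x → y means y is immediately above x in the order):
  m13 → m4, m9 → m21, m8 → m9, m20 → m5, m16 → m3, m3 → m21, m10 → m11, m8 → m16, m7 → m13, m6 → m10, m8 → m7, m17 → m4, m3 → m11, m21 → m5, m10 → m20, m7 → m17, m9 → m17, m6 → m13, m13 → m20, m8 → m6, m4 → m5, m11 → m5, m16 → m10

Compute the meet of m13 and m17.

Common lower bounds of {m13, m17}: m7, m8.
The greatest among these is m7.

m7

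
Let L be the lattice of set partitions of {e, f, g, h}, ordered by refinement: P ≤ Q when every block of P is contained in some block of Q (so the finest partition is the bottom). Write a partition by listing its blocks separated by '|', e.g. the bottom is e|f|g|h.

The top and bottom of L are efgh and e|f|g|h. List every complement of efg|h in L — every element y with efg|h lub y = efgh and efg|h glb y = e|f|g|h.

Need y with efg|h ∨ y = efgh and efg|h ∧ y = e|f|g|h.
Checking each element gives: eh|f|g, e|fh|g, e|f|gh.

eh|f|g, e|fh|g, e|f|gh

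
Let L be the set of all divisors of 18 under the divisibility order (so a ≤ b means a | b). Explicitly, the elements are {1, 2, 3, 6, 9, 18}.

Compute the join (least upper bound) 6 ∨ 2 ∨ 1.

In the divisibility order, the join is the least common multiple: lcm(6, 2, 1) = 6.

6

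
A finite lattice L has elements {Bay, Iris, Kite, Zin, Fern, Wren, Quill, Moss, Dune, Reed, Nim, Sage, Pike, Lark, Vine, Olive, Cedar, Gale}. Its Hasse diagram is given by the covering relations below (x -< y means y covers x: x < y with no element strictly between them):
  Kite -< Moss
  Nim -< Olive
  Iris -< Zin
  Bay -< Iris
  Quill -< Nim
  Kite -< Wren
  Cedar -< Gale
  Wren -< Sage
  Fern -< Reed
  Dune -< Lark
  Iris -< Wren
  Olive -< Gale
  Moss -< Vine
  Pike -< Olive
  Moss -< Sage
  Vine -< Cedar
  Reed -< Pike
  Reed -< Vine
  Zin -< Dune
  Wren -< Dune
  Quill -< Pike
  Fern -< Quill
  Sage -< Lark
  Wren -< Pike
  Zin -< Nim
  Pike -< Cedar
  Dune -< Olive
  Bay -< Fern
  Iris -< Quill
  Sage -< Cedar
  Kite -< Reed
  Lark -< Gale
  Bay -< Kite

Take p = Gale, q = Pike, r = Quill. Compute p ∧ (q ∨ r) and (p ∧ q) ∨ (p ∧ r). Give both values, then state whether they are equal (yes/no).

Pike; Pike; yes

q ∨ r = Pike, so p ∧ (q ∨ r) = Gale ∧ Pike = Pike.
p ∧ q = Pike and p ∧ r = Quill, so (p ∧ q) ∨ (p ∧ r) = Pike ∨ Quill = Pike.
Equal: yes.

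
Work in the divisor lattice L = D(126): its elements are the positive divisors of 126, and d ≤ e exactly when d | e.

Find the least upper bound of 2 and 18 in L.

18

In the divisibility order, the join is the least common multiple: lcm(2, 18) = 18.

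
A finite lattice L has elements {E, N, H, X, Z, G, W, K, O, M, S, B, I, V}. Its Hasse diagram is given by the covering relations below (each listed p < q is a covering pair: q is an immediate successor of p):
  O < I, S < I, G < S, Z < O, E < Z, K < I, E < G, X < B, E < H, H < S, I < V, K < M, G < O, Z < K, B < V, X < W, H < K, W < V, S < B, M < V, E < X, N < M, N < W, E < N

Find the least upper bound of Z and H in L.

Common upper bounds of {Z, H}: I, K, M, V.
The least among these is K.

K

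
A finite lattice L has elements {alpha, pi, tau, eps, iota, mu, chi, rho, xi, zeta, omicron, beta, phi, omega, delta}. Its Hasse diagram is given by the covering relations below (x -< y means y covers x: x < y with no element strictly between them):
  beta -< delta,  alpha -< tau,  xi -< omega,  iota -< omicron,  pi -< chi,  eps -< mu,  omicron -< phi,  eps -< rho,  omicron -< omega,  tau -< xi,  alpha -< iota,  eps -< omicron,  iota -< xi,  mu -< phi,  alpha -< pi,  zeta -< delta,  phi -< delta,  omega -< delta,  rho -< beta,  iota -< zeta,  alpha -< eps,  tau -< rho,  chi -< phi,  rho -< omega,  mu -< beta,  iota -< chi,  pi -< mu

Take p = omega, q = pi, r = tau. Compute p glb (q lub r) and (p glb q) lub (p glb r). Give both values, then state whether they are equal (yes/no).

q lub r = beta, so p glb (q lub r) = omega glb beta = rho.
p glb q = alpha and p glb r = tau, so (p glb q) lub (p glb r) = alpha lub tau = tau.
Equal: no.

rho; tau; no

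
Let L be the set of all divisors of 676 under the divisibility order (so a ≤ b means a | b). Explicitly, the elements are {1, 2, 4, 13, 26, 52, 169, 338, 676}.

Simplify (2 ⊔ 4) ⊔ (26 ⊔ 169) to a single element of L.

2 ∨ 4 = 4
26 ∨ 169 = 338
4 ∨ 338 = 676

676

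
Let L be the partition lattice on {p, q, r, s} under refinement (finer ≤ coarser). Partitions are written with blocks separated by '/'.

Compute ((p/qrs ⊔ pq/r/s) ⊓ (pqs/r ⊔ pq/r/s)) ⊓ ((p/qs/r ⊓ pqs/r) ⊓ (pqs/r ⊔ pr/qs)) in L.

p/qs/r

p/qrs ∨ pq/r/s = pqrs
pqs/r ∨ pq/r/s = pqs/r
pqrs ∧ pqs/r = pqs/r
p/qs/r ∧ pqs/r = p/qs/r
pqs/r ∨ pr/qs = pqrs
p/qs/r ∧ pqrs = p/qs/r
pqs/r ∧ p/qs/r = p/qs/r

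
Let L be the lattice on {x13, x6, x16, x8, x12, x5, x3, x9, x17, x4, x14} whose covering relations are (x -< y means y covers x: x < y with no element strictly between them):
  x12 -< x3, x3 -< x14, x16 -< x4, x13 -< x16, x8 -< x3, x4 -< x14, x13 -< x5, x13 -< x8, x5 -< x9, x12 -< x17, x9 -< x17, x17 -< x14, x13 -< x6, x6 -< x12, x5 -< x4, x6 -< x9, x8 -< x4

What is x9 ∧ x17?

x9

Common lower bounds of {x9, x17}: x13, x5, x6, x9.
The greatest among these is x9.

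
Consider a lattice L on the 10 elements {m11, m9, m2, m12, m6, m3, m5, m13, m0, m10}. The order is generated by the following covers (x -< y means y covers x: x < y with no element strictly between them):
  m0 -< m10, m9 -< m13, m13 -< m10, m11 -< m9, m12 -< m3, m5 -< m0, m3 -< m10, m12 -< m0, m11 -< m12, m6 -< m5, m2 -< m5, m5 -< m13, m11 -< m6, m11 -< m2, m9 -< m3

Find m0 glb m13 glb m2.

m2

Common lower bounds of {m0, m13, m2}: m11, m2.
The greatest among these is m2.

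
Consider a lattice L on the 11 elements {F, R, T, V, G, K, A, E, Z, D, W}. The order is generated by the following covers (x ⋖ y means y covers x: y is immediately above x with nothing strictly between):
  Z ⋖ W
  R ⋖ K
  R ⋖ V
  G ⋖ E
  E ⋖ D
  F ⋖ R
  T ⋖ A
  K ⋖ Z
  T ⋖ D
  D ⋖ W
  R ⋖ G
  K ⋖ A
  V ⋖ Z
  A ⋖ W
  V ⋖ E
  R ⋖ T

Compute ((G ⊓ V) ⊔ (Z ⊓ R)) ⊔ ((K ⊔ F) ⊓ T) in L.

R

G ∧ V = R
Z ∧ R = R
R ∨ R = R
K ∨ F = K
K ∧ T = R
R ∨ R = R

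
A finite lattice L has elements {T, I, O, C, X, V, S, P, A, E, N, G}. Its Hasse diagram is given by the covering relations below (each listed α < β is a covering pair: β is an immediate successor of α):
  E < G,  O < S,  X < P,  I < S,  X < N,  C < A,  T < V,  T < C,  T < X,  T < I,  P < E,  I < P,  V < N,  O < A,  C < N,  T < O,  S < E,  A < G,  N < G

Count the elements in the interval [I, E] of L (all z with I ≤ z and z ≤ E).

4

The interval [I, E] = {E, I, P, S}, which has 4 elements.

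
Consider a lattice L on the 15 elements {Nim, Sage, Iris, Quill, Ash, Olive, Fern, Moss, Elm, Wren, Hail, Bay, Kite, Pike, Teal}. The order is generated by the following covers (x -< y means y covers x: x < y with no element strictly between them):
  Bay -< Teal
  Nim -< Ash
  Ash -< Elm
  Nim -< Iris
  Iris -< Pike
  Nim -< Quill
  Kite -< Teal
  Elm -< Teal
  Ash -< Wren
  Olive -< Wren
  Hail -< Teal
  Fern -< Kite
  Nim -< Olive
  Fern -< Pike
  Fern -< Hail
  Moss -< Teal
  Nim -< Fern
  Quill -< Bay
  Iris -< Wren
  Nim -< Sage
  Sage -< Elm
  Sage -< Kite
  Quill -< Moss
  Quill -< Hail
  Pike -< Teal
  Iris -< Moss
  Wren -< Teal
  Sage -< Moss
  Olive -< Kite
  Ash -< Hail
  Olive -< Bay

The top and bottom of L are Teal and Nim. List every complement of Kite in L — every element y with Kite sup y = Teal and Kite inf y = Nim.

Ash, Iris, Quill

Need y with Kite ∨ y = Teal and Kite ∧ y = Nim.
Checking each element gives: Ash, Iris, Quill.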